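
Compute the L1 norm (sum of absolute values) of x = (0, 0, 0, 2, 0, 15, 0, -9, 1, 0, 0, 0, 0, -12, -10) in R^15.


Non-zero entries: [(3, 2), (5, 15), (7, -9), (8, 1), (13, -12), (14, -10)]
Absolute values: [2, 15, 9, 1, 12, 10]
||x||_1 = sum = 49.

49


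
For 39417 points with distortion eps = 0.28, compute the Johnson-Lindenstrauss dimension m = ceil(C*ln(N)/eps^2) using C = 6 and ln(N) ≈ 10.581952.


ln(39417) ≈ 10.581952.
eps^2 = 0.28^2 = 0.0784.
C*ln(N)/eps^2 ≈ 6*10.581952/0.0784 ≈ 809.8433.
m = ceil(809.8433) = 810.

810


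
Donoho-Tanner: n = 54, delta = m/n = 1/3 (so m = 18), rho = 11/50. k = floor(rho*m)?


m = 1/3*54 = 18.
rho = 11/50.
rho*m = 11/50*18 = 3.96.
k = floor(3.96) = 3.

3


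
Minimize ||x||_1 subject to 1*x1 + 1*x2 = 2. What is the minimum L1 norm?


Axis intercepts:
  x1 = 2, x2 = 0: L1 = 2
  x1 = 0, x2 = 2: L1 = 2
x* = (2, 0)
||x*||_1 = 2.

2


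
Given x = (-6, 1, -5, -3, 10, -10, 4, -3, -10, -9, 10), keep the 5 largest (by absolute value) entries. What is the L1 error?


Sorted |x_i| descending: [10, 10, 10, 10, 9, 6, 5, 4, 3, 3, 1]
Keep top 5: [10, 10, 10, 10, 9]
Tail entries: [6, 5, 4, 3, 3, 1]
L1 error = sum of tail = 22.

22


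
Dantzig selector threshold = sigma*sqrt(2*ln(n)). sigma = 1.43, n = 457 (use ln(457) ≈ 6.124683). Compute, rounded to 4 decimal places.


ln(457) ≈ 6.124683.
2*ln(n) ≈ 12.249366.
sqrt(2*ln(n)) ≈ sqrt(12.249366) ≈ 3.499909.
threshold ≈ 1.43*3.499909 = 5.00486987 ≈ 5.0049.

5.0049


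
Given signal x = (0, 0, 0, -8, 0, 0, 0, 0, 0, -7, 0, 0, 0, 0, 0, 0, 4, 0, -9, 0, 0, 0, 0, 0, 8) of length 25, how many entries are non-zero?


Non-zero positions: [3, 9, 16, 18, 24].
Sparsity = 5.

5


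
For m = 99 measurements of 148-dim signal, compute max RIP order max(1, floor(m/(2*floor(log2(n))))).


floor(log2(148)) = 7.
2*7 = 14.
m/(2*floor(log2(n))) = 99/14 ≈ 7.0714.
floor = 7.
k = max(1, 7) = 7.

7


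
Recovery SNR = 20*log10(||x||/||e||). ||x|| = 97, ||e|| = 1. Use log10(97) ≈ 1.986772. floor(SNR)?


||x||/||e|| = 97/1 = 97.
log10(97) ≈ 1.986772.
20*log10(||x||/||e||) ≈ 20*1.986772 = 39.73544.
floor(39.73544) = 39.

39


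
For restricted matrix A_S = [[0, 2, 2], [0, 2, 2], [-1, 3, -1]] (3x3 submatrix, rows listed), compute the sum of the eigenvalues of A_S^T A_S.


Sum of eigenvalues of A_S^T A_S = trace(A_S^T A_S) = sum of squared column norms of A_S.
A_S^T A_S diagonal: [1, 17, 9].
trace = 1 + 17 + 9 = 27.

27


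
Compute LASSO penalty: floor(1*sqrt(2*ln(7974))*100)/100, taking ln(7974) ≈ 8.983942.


ln(7974) ≈ 8.983942.
2*ln(n) ≈ 17.967884.
sqrt(2*ln(n)) ≈ sqrt(17.967884) ≈ 4.238854.
lambda ≈ 1*4.238854 = 4.238854.
floor(lambda*100)/100 = 4.23.

4.23


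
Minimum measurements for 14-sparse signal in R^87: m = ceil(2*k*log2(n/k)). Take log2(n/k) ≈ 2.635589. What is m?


log2(n/k) = log2(87/14) ≈ 2.635589.
2*k*log2(n/k) ≈ 2*14*2.635589 = 73.796492.
m = ceil(73.796492) = 74.

74


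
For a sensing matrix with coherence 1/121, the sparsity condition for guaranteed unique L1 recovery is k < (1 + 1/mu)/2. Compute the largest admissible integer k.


1/mu = 121.
1 + 1/mu = 122.
(1 + 1/mu)/2 = 61 is an integer and the inequality is strict, so k_max = 61 - 1 = 60.

60


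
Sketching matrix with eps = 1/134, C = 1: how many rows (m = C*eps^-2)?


1/eps = 134.
(1/eps)^2 = 17956.
m = 1*17956 = 17956.

17956


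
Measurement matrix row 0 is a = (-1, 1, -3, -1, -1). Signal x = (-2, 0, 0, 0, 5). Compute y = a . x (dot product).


Non-zero terms: ['-1*-2', '-1*5']
Products: [2, -5]
y = sum = -3.

-3


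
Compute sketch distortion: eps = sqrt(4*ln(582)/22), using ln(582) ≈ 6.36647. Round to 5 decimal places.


ln(582) ≈ 6.36647.
4*ln(N)/m ≈ 4*6.36647/22 ≈ 1.15754.
eps = sqrt(1.15754) ≈ 1.0758903 ≈ 1.07589.

1.07589


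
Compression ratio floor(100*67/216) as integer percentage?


100*m/n = 100*67/216 ≈ 31.0185.
floor = 31.

31


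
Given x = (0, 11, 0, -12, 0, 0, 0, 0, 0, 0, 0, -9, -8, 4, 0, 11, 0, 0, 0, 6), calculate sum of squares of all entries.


Non-zero entries: [(1, 11), (3, -12), (11, -9), (12, -8), (13, 4), (15, 11), (19, 6)]
Squares: [121, 144, 81, 64, 16, 121, 36]
||x||_2^2 = sum = 583.

583


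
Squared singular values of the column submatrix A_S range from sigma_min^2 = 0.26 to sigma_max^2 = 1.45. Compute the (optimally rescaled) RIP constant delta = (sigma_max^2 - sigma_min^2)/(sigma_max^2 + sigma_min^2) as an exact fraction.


lambda_max - lambda_min = 1.45 - 0.26 = 1.19.
lambda_max + lambda_min = 1.45 + 0.26 = 1.71.
delta = 1.19/1.71 = 119/171.

119/171


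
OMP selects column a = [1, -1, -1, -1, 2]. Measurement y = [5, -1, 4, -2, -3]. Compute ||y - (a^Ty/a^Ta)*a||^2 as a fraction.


a^T a = 8.
a^T y = -2.
coeff = -2/8 = -1/4.
||r||^2 = 109/2.

109/2


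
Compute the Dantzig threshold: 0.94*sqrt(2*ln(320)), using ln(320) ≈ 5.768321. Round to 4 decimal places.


ln(320) ≈ 5.768321.
2*ln(n) ≈ 11.536642.
sqrt(2*ln(n)) ≈ sqrt(11.536642) ≈ 3.396563.
threshold ≈ 0.94*3.396563 = 3.19276922 ≈ 3.1928.

3.1928


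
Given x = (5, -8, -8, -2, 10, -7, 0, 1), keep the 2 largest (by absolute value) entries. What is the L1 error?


Sorted |x_i| descending: [10, 8, 8, 7, 5, 2, 1, 0]
Keep top 2: [10, 8]
Tail entries: [8, 7, 5, 2, 1, 0]
L1 error = sum of tail = 23.

23


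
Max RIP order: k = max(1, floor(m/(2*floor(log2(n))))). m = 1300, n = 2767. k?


floor(log2(2767)) = 11.
2*11 = 22.
m/(2*floor(log2(n))) = 1300/22 ≈ 59.0909.
floor = 59.
k = max(1, 59) = 59.

59


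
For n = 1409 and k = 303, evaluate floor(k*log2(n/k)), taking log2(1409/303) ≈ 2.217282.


log2(n/k) = log2(1409/303) ≈ 2.217282.
k*log2(n/k) ≈ 303*2.217282 = 671.836446.
floor(671.836446) = 671.

671


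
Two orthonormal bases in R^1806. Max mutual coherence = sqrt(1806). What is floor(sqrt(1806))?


42^2 = 1764 <= 1806 < 1849 = 43^2, so 42 <= sqrt(1806) < 43.
floor(sqrt(1806)) = 42.

42


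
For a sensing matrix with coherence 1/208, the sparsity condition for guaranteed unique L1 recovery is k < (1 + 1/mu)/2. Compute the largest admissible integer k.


1/mu = 208.
1 + 1/mu = 209.
(1 + 1/mu)/2 = 104.5 is not an integer, so k_max = floor(104.5) = 104.

104


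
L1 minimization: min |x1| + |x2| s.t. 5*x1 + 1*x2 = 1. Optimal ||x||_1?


Axis intercepts:
  x1 = 1/5, x2 = 0: L1 = 1/5
  x1 = 0, x2 = 1: L1 = 1
x* = (1/5, 0)
||x*||_1 = 1/5.

1/5


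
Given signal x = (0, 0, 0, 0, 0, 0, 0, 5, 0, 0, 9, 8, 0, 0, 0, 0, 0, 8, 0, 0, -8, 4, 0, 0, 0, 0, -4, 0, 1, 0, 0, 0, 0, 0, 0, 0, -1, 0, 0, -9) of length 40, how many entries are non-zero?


Non-zero positions: [7, 10, 11, 17, 20, 21, 26, 28, 36, 39].
Sparsity = 10.

10


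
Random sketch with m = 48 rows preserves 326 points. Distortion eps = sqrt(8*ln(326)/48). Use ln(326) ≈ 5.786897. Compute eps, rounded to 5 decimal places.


ln(326) ≈ 5.786897.
8*ln(N)/m ≈ 8*5.786897/48 ≈ 0.96448283.
eps = sqrt(0.96448283) ≈ 0.9820809 ≈ 0.98208.

0.98208


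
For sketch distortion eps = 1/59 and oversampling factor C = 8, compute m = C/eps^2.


1/eps = 59.
(1/eps)^2 = 3481.
m = 8*3481 = 27848.

27848


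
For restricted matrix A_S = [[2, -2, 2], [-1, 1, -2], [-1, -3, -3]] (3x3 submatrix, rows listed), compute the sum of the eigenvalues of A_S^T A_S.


Sum of eigenvalues of A_S^T A_S = trace(A_S^T A_S) = sum of squared column norms of A_S.
A_S^T A_S diagonal: [6, 14, 17].
trace = 6 + 14 + 17 = 37.

37


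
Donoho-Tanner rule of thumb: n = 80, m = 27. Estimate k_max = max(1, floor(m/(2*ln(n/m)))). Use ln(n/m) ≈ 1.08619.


n/m = 80/27.
ln(n/m) ≈ 1.08619.
2*ln(n/m) ≈ 2.17238.
m/(2*ln(n/m)) ≈ 27/2.17238 ≈ 12.4288.
floor = 12.
k_max = max(1, 12) = 12.

12


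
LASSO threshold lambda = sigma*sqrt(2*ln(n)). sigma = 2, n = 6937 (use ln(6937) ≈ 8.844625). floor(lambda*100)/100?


ln(6937) ≈ 8.844625.
2*ln(n) ≈ 17.68925.
sqrt(2*ln(n)) ≈ sqrt(17.68925) ≈ 4.205859.
lambda ≈ 2*4.205859 = 8.411718.
floor(lambda*100)/100 = 8.41.

8.41


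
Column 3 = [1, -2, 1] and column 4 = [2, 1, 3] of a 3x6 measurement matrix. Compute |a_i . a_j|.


Inner product: 1*2 + -2*1 + 1*3
Products: [2, -2, 3]
Sum = 3.
|dot| = 3.

3


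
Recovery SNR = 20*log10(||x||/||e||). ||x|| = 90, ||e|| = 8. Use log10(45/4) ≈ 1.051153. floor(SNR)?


||x||/||e|| = 90/8 = 45/4.
log10(45/4) ≈ 1.051153.
20*log10(||x||/||e||) ≈ 20*1.051153 = 21.02306.
floor(21.02306) = 21.

21


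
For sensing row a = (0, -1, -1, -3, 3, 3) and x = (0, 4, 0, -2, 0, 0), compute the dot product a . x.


Non-zero terms: ['-1*4', '-3*-2']
Products: [-4, 6]
y = sum = 2.

2


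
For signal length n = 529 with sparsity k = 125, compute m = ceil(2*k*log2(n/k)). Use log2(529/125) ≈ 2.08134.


log2(n/k) = log2(529/125) ≈ 2.08134.
2*k*log2(n/k) ≈ 2*125*2.08134 = 520.335.
m = ceil(520.335) = 521.

521


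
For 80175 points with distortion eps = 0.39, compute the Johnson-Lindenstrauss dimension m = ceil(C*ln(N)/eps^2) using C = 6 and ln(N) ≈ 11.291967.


ln(80175) ≈ 11.291967.
eps^2 = 0.39^2 = 0.1521.
C*ln(N)/eps^2 ≈ 6*11.291967/0.1521 ≈ 445.4425.
m = ceil(445.4425) = 446.

446


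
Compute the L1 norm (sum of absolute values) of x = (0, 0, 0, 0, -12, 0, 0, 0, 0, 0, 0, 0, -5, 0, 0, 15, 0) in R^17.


Non-zero entries: [(4, -12), (12, -5), (15, 15)]
Absolute values: [12, 5, 15]
||x||_1 = sum = 32.

32


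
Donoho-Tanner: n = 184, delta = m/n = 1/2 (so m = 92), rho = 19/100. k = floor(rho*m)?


m = 1/2*184 = 92.
rho = 19/100.
rho*m = 19/100*92 = 17.48.
k = floor(17.48) = 17.

17


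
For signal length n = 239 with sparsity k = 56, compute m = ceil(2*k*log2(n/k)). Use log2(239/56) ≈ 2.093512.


log2(n/k) = log2(239/56) ≈ 2.093512.
2*k*log2(n/k) ≈ 2*56*2.093512 = 234.473344.
m = ceil(234.473344) = 235.

235


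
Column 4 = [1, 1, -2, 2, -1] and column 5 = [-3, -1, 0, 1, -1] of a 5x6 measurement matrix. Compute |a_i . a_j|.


Inner product: 1*-3 + 1*-1 + -2*0 + 2*1 + -1*-1
Products: [-3, -1, 0, 2, 1]
Sum = -1.
|dot| = 1.

1


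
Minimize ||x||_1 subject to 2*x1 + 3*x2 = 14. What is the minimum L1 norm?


Axis intercepts:
  x1 = 7, x2 = 0: L1 = 7
  x1 = 0, x2 = 14/3: L1 = 14/3
x* = (0, 14/3)
||x*||_1 = 14/3.

14/3


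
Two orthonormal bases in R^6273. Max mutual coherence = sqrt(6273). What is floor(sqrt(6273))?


79^2 = 6241 <= 6273 < 6400 = 80^2, so 79 <= sqrt(6273) < 80.
floor(sqrt(6273)) = 79.

79


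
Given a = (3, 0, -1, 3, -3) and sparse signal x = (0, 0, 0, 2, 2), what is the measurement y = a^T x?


Non-zero terms: ['3*2', '-3*2']
Products: [6, -6]
y = sum = 0.

0


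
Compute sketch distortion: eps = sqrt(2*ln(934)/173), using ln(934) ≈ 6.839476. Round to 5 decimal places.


ln(934) ≈ 6.839476.
2*ln(N)/m ≈ 2*6.839476/173 ≈ 0.07906909.
eps = sqrt(0.07906909) ≈ 0.2811923 ≈ 0.28119.

0.28119


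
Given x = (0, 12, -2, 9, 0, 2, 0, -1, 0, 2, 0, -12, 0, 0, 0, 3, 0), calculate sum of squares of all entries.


Non-zero entries: [(1, 12), (2, -2), (3, 9), (5, 2), (7, -1), (9, 2), (11, -12), (15, 3)]
Squares: [144, 4, 81, 4, 1, 4, 144, 9]
||x||_2^2 = sum = 391.

391


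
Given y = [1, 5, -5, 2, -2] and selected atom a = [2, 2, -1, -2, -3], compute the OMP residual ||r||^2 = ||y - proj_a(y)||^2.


a^T a = 22.
a^T y = 19.
coeff = 19/22 = 19/22.
||r||^2 = 937/22.

937/22


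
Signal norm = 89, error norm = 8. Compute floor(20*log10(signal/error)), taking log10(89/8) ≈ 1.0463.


||x||/||e|| = 89/8.
log10(89/8) ≈ 1.0463.
20*log10(||x||/||e||) ≈ 20*1.0463 = 20.926.
floor(20.926) = 20.

20


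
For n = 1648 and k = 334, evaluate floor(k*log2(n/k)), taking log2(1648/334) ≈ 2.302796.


log2(n/k) = log2(1648/334) ≈ 2.302796.
k*log2(n/k) ≈ 334*2.302796 = 769.133864.
floor(769.133864) = 769.

769


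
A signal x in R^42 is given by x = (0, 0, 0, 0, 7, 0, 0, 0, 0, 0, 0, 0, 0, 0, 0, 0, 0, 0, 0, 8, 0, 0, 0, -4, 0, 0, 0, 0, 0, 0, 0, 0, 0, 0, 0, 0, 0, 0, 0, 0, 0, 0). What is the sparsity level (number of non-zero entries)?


Non-zero positions: [4, 19, 23].
Sparsity = 3.

3


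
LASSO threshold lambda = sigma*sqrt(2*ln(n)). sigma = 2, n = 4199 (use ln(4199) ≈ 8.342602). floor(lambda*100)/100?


ln(4199) ≈ 8.342602.
2*ln(n) ≈ 16.685204.
sqrt(2*ln(n)) ≈ sqrt(16.685204) ≈ 4.084753.
lambda ≈ 2*4.084753 = 8.169506.
floor(lambda*100)/100 = 8.16.

8.16


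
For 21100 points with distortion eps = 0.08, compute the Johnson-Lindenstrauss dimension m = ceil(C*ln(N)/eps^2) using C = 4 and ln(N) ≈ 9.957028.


ln(21100) ≈ 9.957028.
eps^2 = 0.08^2 = 0.0064.
C*ln(N)/eps^2 ≈ 4*9.957028/0.0064 ≈ 6223.1425.
m = ceil(6223.1425) = 6224.

6224


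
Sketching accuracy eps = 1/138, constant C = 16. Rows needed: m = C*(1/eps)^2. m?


1/eps = 138.
(1/eps)^2 = 19044.
m = 16*19044 = 304704.

304704


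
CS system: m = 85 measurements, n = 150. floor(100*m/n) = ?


100*m/n = 100*85/150 ≈ 56.6667.
floor = 56.

56


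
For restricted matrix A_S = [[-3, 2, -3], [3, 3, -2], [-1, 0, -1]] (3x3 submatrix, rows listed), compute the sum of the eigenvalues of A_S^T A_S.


Sum of eigenvalues of A_S^T A_S = trace(A_S^T A_S) = sum of squared column norms of A_S.
A_S^T A_S diagonal: [19, 13, 14].
trace = 19 + 13 + 14 = 46.

46


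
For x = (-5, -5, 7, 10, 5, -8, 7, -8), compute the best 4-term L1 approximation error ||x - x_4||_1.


Sorted |x_i| descending: [10, 8, 8, 7, 7, 5, 5, 5]
Keep top 4: [10, 8, 8, 7]
Tail entries: [7, 5, 5, 5]
L1 error = sum of tail = 22.

22


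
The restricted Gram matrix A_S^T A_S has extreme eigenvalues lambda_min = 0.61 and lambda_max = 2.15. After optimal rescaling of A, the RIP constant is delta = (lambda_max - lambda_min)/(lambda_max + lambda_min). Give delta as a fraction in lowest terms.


lambda_max - lambda_min = 2.15 - 0.61 = 1.54.
lambda_max + lambda_min = 2.15 + 0.61 = 2.76.
delta = 1.54/2.76 = 154/276 = 77/138.

77/138


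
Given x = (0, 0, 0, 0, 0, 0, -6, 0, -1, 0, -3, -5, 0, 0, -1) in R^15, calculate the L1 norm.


Non-zero entries: [(6, -6), (8, -1), (10, -3), (11, -5), (14, -1)]
Absolute values: [6, 1, 3, 5, 1]
||x||_1 = sum = 16.

16


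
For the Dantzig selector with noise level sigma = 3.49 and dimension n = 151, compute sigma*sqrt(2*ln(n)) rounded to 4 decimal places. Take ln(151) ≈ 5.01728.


ln(151) ≈ 5.01728.
2*ln(n) ≈ 10.03456.
sqrt(2*ln(n)) ≈ sqrt(10.03456) ≈ 3.167737.
threshold ≈ 3.49*3.167737 = 11.05540213 ≈ 11.0554.

11.0554


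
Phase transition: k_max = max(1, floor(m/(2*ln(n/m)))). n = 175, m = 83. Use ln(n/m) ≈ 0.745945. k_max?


n/m = 175/83.
ln(n/m) ≈ 0.745945.
2*ln(n/m) ≈ 1.49189.
m/(2*ln(n/m)) ≈ 83/1.49189 ≈ 55.6341.
floor = 55.
k_max = max(1, 55) = 55.

55


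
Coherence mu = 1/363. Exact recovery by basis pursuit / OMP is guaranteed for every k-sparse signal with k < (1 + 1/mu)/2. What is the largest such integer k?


1/mu = 363.
1 + 1/mu = 364.
(1 + 1/mu)/2 = 182 is an integer and the inequality is strict, so k_max = 182 - 1 = 181.

181


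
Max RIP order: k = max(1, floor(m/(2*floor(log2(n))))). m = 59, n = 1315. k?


floor(log2(1315)) = 10.
2*10 = 20.
m/(2*floor(log2(n))) = 59/20 ≈ 2.95.
floor = 2.
k = max(1, 2) = 2.

2


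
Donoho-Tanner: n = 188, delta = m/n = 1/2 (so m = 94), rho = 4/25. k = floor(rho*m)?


m = 1/2*188 = 94.
rho = 4/25.
rho*m = 4/25*94 = 15.04.
k = floor(15.04) = 15.

15


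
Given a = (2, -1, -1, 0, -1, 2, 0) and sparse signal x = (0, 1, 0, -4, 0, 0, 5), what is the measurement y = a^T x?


Non-zero terms: ['-1*1', '0*-4', '0*5']
Products: [-1, 0, 0]
y = sum = -1.

-1


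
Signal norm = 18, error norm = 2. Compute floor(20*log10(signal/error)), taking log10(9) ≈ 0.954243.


||x||/||e|| = 18/2 = 9.
log10(9) ≈ 0.954243.
20*log10(||x||/||e||) ≈ 20*0.954243 = 19.08486.
floor(19.08486) = 19.

19


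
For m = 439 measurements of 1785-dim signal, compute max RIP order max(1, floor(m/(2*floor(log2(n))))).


floor(log2(1785)) = 10.
2*10 = 20.
m/(2*floor(log2(n))) = 439/20 ≈ 21.95.
floor = 21.
k = max(1, 21) = 21.

21


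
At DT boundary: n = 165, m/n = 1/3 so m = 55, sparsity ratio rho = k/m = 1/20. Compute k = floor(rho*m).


m = 1/3*165 = 55.
rho = 1/20.
rho*m = 1/20*55 = 2.75.
k = floor(2.75) = 2.

2


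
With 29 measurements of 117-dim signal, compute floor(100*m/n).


100*m/n = 100*29/117 ≈ 24.7863.
floor = 24.

24


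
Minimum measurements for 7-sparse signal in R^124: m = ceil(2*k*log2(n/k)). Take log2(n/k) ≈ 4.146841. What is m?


log2(n/k) = log2(124/7) ≈ 4.146841.
2*k*log2(n/k) ≈ 2*7*4.146841 = 58.055774.
m = ceil(58.055774) = 59.

59


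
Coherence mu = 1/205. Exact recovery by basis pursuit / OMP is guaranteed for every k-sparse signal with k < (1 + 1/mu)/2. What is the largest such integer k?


1/mu = 205.
1 + 1/mu = 206.
(1 + 1/mu)/2 = 103 is an integer and the inequality is strict, so k_max = 103 - 1 = 102.

102


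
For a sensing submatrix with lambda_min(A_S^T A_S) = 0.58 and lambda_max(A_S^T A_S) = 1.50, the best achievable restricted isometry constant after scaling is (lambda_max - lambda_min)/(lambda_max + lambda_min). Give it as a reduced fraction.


lambda_max - lambda_min = 1.50 - 0.58 = 0.92.
lambda_max + lambda_min = 1.50 + 0.58 = 2.08.
delta = 0.92/2.08 = 92/208 = 23/52.

23/52


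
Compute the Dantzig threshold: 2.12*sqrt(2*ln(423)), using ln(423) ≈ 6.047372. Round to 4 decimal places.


ln(423) ≈ 6.047372.
2*ln(n) ≈ 12.094744.
sqrt(2*ln(n)) ≈ sqrt(12.094744) ≈ 3.47775.
threshold ≈ 2.12*3.47775 = 7.37283 ≈ 7.3728.

7.3728


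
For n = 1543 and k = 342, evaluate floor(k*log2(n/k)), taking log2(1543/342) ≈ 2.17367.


log2(n/k) = log2(1543/342) ≈ 2.17367.
k*log2(n/k) ≈ 342*2.17367 = 743.39514.
floor(743.39514) = 743.

743


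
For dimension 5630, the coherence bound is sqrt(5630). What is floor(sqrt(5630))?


75^2 = 5625 <= 5630 < 5776 = 76^2, so 75 <= sqrt(5630) < 76.
floor(sqrt(5630)) = 75.

75


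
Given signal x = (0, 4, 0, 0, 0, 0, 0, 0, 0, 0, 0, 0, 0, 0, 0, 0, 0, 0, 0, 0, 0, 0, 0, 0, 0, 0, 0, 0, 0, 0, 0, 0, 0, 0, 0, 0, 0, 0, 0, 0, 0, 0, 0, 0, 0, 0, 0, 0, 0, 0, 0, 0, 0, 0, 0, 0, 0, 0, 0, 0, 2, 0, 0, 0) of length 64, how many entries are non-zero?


Non-zero positions: [1, 60].
Sparsity = 2.

2


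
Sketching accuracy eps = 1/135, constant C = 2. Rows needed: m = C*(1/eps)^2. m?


1/eps = 135.
(1/eps)^2 = 18225.
m = 2*18225 = 36450.

36450


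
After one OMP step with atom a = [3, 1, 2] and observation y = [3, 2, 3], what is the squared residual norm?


a^T a = 14.
a^T y = 17.
coeff = 17/14 = 17/14.
||r||^2 = 19/14.

19/14


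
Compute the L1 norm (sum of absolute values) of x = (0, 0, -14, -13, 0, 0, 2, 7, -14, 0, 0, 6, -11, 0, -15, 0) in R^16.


Non-zero entries: [(2, -14), (3, -13), (6, 2), (7, 7), (8, -14), (11, 6), (12, -11), (14, -15)]
Absolute values: [14, 13, 2, 7, 14, 6, 11, 15]
||x||_1 = sum = 82.

82


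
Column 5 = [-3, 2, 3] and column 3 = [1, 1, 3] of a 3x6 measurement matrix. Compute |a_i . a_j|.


Inner product: -3*1 + 2*1 + 3*3
Products: [-3, 2, 9]
Sum = 8.
|dot| = 8.

8


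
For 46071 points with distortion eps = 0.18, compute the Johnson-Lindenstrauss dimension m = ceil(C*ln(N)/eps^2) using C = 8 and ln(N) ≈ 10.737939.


ln(46071) ≈ 10.737939.
eps^2 = 0.18^2 = 0.0324.
C*ln(N)/eps^2 ≈ 8*10.737939/0.0324 ≈ 2651.343.
m = ceil(2651.343) = 2652.

2652


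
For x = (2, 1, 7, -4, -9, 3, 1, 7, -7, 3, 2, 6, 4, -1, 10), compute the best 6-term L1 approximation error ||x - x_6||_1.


Sorted |x_i| descending: [10, 9, 7, 7, 7, 6, 4, 4, 3, 3, 2, 2, 1, 1, 1]
Keep top 6: [10, 9, 7, 7, 7, 6]
Tail entries: [4, 4, 3, 3, 2, 2, 1, 1, 1]
L1 error = sum of tail = 21.

21


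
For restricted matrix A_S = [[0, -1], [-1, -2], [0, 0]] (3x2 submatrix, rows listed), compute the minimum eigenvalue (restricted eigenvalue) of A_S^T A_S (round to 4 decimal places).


A_S^T A_S = [[1, 2], [2, 5]].
trace = 6.
det = 1.
disc = trace^2 - 4*det = 36 - 4*1 = 32.
sqrt(32) ≈ 5.656854.
lam_min = (6 - sqrt(32))/2 ≈ (6 - 5.656854)/2 = 0.171573 ≈ 0.1716.

0.1716


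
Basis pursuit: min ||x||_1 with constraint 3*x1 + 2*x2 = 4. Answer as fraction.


Axis intercepts:
  x1 = 4/3, x2 = 0: L1 = 4/3
  x1 = 0, x2 = 2: L1 = 2
x* = (4/3, 0)
||x*||_1 = 4/3.

4/3


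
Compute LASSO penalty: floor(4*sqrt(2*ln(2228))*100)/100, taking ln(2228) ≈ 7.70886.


ln(2228) ≈ 7.70886.
2*ln(n) ≈ 15.41772.
sqrt(2*ln(n)) ≈ sqrt(15.41772) ≈ 3.92654.
lambda ≈ 4*3.92654 = 15.70616.
floor(lambda*100)/100 = 15.70.

15.70


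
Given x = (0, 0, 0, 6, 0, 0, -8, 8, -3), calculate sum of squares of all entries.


Non-zero entries: [(3, 6), (6, -8), (7, 8), (8, -3)]
Squares: [36, 64, 64, 9]
||x||_2^2 = sum = 173.

173


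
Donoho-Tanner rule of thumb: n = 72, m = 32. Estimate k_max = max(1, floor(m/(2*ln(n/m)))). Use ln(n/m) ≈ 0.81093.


n/m = 72/32 = 9/4.
ln(n/m) ≈ 0.81093.
2*ln(n/m) ≈ 1.62186.
m/(2*ln(n/m)) ≈ 32/1.62186 ≈ 19.7304.
floor = 19.
k_max = max(1, 19) = 19.

19


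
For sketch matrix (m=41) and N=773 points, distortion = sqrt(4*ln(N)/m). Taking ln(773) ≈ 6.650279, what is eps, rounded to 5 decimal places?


ln(773) ≈ 6.650279.
4*ln(N)/m ≈ 4*6.650279/41 ≈ 0.64880771.
eps = sqrt(0.64880771) ≈ 0.805486 ≈ 0.80549.

0.80549


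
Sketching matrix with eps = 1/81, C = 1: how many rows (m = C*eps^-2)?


1/eps = 81.
(1/eps)^2 = 6561.
m = 1*6561 = 6561.

6561


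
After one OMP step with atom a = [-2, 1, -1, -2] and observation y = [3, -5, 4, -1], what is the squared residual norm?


a^T a = 10.
a^T y = -13.
coeff = -13/10 = -13/10.
||r||^2 = 341/10.

341/10


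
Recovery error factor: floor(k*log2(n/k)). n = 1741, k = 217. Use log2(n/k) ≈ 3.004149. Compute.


log2(n/k) = log2(1741/217) ≈ 3.004149.
k*log2(n/k) ≈ 217*3.004149 = 651.900333.
floor(651.900333) = 651.

651


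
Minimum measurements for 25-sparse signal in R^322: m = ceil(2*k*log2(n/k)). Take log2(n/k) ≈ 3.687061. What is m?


log2(n/k) = log2(322/25) ≈ 3.687061.
2*k*log2(n/k) ≈ 2*25*3.687061 = 184.35305.
m = ceil(184.35305) = 185.

185


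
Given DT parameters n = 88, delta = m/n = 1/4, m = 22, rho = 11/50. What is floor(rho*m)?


m = 1/4*88 = 22.
rho = 11/50.
rho*m = 11/50*22 = 4.84.
k = floor(4.84) = 4.

4


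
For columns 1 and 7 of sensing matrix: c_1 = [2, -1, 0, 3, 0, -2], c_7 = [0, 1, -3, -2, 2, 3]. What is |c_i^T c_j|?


Inner product: 2*0 + -1*1 + 0*-3 + 3*-2 + 0*2 + -2*3
Products: [0, -1, 0, -6, 0, -6]
Sum = -13.
|dot| = 13.

13


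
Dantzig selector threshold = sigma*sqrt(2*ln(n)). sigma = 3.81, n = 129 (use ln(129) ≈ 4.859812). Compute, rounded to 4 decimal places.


ln(129) ≈ 4.859812.
2*ln(n) ≈ 9.719624.
sqrt(2*ln(n)) ≈ sqrt(9.719624) ≈ 3.117631.
threshold ≈ 3.81*3.117631 = 11.87817411 ≈ 11.8782.

11.8782


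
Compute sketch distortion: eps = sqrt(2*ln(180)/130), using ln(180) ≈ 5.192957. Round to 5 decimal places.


ln(180) ≈ 5.192957.
2*ln(N)/m ≈ 2*5.192957/130 ≈ 0.07989165.
eps = sqrt(0.07989165) ≈ 0.2826511 ≈ 0.28265.

0.28265


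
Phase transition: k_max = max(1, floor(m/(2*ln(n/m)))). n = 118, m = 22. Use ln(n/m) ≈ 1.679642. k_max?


n/m = 118/22 = 59/11.
ln(n/m) ≈ 1.679642.
2*ln(n/m) ≈ 3.359284.
m/(2*ln(n/m)) ≈ 22/3.359284 ≈ 6.549.
floor = 6.
k_max = max(1, 6) = 6.

6


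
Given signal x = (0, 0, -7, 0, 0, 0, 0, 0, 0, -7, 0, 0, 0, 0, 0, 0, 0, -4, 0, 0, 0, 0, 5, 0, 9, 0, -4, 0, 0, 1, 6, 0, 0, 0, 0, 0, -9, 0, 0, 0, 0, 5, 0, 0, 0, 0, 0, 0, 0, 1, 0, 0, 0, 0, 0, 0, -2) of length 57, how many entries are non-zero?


Non-zero positions: [2, 9, 17, 22, 24, 26, 29, 30, 36, 41, 49, 56].
Sparsity = 12.

12


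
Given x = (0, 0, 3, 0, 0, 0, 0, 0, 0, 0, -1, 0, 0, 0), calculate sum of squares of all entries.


Non-zero entries: [(2, 3), (10, -1)]
Squares: [9, 1]
||x||_2^2 = sum = 10.

10


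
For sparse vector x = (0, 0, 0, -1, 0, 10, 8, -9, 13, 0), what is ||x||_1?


Non-zero entries: [(3, -1), (5, 10), (6, 8), (7, -9), (8, 13)]
Absolute values: [1, 10, 8, 9, 13]
||x||_1 = sum = 41.

41


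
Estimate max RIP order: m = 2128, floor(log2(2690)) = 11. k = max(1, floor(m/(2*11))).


floor(log2(2690)) = 11.
2*11 = 22.
m/(2*floor(log2(n))) = 2128/22 ≈ 96.7273.
floor = 96.
k = max(1, 96) = 96.

96


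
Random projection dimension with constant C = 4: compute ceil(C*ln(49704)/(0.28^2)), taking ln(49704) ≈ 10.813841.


ln(49704) ≈ 10.813841.
eps^2 = 0.28^2 = 0.0784.
C*ln(N)/eps^2 ≈ 4*10.813841/0.0784 ≈ 551.7266.
m = ceil(551.7266) = 552.

552


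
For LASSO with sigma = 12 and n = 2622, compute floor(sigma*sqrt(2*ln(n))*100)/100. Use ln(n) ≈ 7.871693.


ln(2622) ≈ 7.871693.
2*ln(n) ≈ 15.743386.
sqrt(2*ln(n)) ≈ sqrt(15.743386) ≈ 3.967794.
lambda ≈ 12*3.967794 = 47.613528.
floor(lambda*100)/100 = 47.61.

47.61


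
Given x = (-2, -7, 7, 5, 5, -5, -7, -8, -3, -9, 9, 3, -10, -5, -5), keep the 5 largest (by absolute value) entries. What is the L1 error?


Sorted |x_i| descending: [10, 9, 9, 8, 7, 7, 7, 5, 5, 5, 5, 5, 3, 3, 2]
Keep top 5: [10, 9, 9, 8, 7]
Tail entries: [7, 7, 5, 5, 5, 5, 5, 3, 3, 2]
L1 error = sum of tail = 47.

47


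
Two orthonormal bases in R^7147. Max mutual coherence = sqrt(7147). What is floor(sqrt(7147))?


84^2 = 7056 <= 7147 < 7225 = 85^2, so 84 <= sqrt(7147) < 85.
floor(sqrt(7147)) = 84.

84


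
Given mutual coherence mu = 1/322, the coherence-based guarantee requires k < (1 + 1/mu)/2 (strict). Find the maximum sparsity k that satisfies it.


1/mu = 322.
1 + 1/mu = 323.
(1 + 1/mu)/2 = 161.5 is not an integer, so k_max = floor(161.5) = 161.

161


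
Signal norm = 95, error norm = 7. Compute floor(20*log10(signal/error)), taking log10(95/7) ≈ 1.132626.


||x||/||e|| = 95/7.
log10(95/7) ≈ 1.132626.
20*log10(||x||/||e||) ≈ 20*1.132626 = 22.65252.
floor(22.65252) = 22.

22


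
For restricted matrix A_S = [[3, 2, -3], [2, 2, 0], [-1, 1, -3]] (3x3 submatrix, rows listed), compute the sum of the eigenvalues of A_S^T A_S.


Sum of eigenvalues of A_S^T A_S = trace(A_S^T A_S) = sum of squared column norms of A_S.
A_S^T A_S diagonal: [14, 9, 18].
trace = 14 + 9 + 18 = 41.

41


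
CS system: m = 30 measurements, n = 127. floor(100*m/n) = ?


100*m/n = 100*30/127 ≈ 23.622.
floor = 23.

23


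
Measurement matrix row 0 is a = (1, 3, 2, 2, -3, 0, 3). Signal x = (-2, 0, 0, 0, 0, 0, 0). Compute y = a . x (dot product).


Non-zero terms: ['1*-2']
Products: [-2]
y = sum = -2.

-2


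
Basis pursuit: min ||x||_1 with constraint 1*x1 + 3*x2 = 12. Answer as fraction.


Axis intercepts:
  x1 = 12, x2 = 0: L1 = 12
  x1 = 0, x2 = 4: L1 = 4
x* = (0, 4)
||x*||_1 = 4.

4


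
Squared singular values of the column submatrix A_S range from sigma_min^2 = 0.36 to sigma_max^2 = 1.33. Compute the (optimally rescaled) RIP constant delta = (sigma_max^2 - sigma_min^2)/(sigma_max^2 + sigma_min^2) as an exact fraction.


lambda_max - lambda_min = 1.33 - 0.36 = 0.97.
lambda_max + lambda_min = 1.33 + 0.36 = 1.69.
delta = 0.97/1.69 = 97/169.

97/169


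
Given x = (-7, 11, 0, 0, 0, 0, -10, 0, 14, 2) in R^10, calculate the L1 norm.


Non-zero entries: [(0, -7), (1, 11), (6, -10), (8, 14), (9, 2)]
Absolute values: [7, 11, 10, 14, 2]
||x||_1 = sum = 44.

44


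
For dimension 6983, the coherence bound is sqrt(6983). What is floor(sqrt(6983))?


83^2 = 6889 <= 6983 < 7056 = 84^2, so 83 <= sqrt(6983) < 84.
floor(sqrt(6983)) = 83.

83


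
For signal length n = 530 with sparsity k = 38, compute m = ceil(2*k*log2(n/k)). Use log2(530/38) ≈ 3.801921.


log2(n/k) = log2(530/38) ≈ 3.801921.
2*k*log2(n/k) ≈ 2*38*3.801921 = 288.945996.
m = ceil(288.945996) = 289.

289


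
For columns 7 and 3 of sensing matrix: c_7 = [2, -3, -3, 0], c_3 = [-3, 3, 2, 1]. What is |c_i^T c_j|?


Inner product: 2*-3 + -3*3 + -3*2 + 0*1
Products: [-6, -9, -6, 0]
Sum = -21.
|dot| = 21.

21


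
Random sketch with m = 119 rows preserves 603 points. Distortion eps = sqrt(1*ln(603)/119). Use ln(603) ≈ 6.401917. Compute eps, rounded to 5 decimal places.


ln(603) ≈ 6.401917.
1*ln(N)/m ≈ 1*6.401917/119 ≈ 0.05379762.
eps = sqrt(0.05379762) ≈ 0.2319431 ≈ 0.23194.

0.23194


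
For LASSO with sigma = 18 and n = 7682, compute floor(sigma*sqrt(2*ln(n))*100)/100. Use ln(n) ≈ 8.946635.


ln(7682) ≈ 8.946635.
2*ln(n) ≈ 17.89327.
sqrt(2*ln(n)) ≈ sqrt(17.89327) ≈ 4.230044.
lambda ≈ 18*4.230044 = 76.140792.
floor(lambda*100)/100 = 76.14.

76.14


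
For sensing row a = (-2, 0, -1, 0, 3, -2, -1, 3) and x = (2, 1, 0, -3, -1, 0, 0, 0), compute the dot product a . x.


Non-zero terms: ['-2*2', '0*1', '0*-3', '3*-1']
Products: [-4, 0, 0, -3]
y = sum = -7.

-7


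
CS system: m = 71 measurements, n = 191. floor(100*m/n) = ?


100*m/n = 100*71/191 ≈ 37.1728.
floor = 37.

37


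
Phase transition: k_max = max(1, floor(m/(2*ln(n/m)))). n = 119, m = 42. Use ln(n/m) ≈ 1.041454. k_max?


n/m = 119/42 = 17/6.
ln(n/m) ≈ 1.041454.
2*ln(n/m) ≈ 2.082908.
m/(2*ln(n/m)) ≈ 42/2.082908 ≈ 20.1641.
floor = 20.
k_max = max(1, 20) = 20.

20


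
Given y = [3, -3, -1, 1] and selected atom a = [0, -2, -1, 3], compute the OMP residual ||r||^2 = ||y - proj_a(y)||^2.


a^T a = 14.
a^T y = 10.
coeff = 10/14 = 5/7.
||r||^2 = 90/7.

90/7


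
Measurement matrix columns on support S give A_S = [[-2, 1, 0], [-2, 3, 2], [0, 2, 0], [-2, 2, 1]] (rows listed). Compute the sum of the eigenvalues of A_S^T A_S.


Sum of eigenvalues of A_S^T A_S = trace(A_S^T A_S) = sum of squared column norms of A_S.
A_S^T A_S diagonal: [12, 18, 5].
trace = 12 + 18 + 5 = 35.

35


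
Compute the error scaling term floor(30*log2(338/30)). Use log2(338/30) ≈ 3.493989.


log2(n/k) = log2(338/30) ≈ 3.493989.
k*log2(n/k) ≈ 30*3.493989 = 104.81967.
floor(104.81967) = 104.

104


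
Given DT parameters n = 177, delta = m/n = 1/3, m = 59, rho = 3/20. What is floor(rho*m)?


m = 1/3*177 = 59.
rho = 3/20.
rho*m = 3/20*59 = 8.85.
k = floor(8.85) = 8.

8


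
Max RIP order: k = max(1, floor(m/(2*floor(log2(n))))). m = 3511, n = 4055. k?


floor(log2(4055)) = 11.
2*11 = 22.
m/(2*floor(log2(n))) = 3511/22 ≈ 159.5909.
floor = 159.
k = max(1, 159) = 159.

159


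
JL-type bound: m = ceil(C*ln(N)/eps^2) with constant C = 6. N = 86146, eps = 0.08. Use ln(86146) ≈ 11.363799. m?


ln(86146) ≈ 11.363799.
eps^2 = 0.08^2 = 0.0064.
C*ln(N)/eps^2 ≈ 6*11.363799/0.0064 ≈ 10653.5616.
m = ceil(10653.5616) = 10654.

10654


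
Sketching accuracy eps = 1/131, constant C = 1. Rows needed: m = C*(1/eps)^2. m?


1/eps = 131.
(1/eps)^2 = 17161.
m = 1*17161 = 17161.

17161


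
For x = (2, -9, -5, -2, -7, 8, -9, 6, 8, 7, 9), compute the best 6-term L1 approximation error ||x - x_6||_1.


Sorted |x_i| descending: [9, 9, 9, 8, 8, 7, 7, 6, 5, 2, 2]
Keep top 6: [9, 9, 9, 8, 8, 7]
Tail entries: [7, 6, 5, 2, 2]
L1 error = sum of tail = 22.

22


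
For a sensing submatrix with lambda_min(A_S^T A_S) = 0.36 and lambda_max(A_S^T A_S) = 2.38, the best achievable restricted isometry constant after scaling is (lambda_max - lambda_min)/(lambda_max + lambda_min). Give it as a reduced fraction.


lambda_max - lambda_min = 2.38 - 0.36 = 2.02.
lambda_max + lambda_min = 2.38 + 0.36 = 2.74.
delta = 2.02/2.74 = 202/274 = 101/137.

101/137


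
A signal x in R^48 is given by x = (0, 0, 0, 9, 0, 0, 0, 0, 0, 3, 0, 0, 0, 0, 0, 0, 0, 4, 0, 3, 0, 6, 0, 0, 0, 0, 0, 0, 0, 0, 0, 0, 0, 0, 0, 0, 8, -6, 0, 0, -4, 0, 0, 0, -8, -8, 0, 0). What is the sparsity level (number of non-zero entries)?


Non-zero positions: [3, 9, 17, 19, 21, 36, 37, 40, 44, 45].
Sparsity = 10.

10


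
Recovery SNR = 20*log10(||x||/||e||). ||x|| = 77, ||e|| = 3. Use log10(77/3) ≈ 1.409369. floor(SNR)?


||x||/||e|| = 77/3.
log10(77/3) ≈ 1.409369.
20*log10(||x||/||e||) ≈ 20*1.409369 = 28.18738.
floor(28.18738) = 28.

28


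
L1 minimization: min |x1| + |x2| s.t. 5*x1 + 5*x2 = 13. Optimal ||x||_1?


Axis intercepts:
  x1 = 13/5, x2 = 0: L1 = 13/5
  x1 = 0, x2 = 13/5: L1 = 13/5
x* = (13/5, 0)
||x*||_1 = 13/5.

13/5


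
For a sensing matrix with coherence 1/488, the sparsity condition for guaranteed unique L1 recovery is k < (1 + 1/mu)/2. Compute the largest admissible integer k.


1/mu = 488.
1 + 1/mu = 489.
(1 + 1/mu)/2 = 244.5 is not an integer, so k_max = floor(244.5) = 244.

244


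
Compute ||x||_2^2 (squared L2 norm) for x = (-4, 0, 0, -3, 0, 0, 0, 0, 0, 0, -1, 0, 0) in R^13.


Non-zero entries: [(0, -4), (3, -3), (10, -1)]
Squares: [16, 9, 1]
||x||_2^2 = sum = 26.

26


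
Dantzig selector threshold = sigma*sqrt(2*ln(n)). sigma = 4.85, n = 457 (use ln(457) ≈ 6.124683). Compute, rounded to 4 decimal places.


ln(457) ≈ 6.124683.
2*ln(n) ≈ 12.249366.
sqrt(2*ln(n)) ≈ sqrt(12.249366) ≈ 3.499909.
threshold ≈ 4.85*3.499909 = 16.97455865 ≈ 16.9746.

16.9746


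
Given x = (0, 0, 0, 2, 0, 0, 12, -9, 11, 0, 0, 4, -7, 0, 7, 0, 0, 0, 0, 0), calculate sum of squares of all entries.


Non-zero entries: [(3, 2), (6, 12), (7, -9), (8, 11), (11, 4), (12, -7), (14, 7)]
Squares: [4, 144, 81, 121, 16, 49, 49]
||x||_2^2 = sum = 464.

464


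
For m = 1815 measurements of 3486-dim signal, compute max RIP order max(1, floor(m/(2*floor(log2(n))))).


floor(log2(3486)) = 11.
2*11 = 22.
m/(2*floor(log2(n))) = 1815/22 ≈ 82.5.
floor = 82.
k = max(1, 82) = 82.

82


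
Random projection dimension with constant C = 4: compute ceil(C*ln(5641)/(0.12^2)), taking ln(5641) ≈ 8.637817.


ln(5641) ≈ 8.637817.
eps^2 = 0.12^2 = 0.0144.
C*ln(N)/eps^2 ≈ 4*8.637817/0.0144 ≈ 2399.3936.
m = ceil(2399.3936) = 2400.

2400


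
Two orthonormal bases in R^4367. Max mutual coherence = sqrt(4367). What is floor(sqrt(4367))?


66^2 = 4356 <= 4367 < 4489 = 67^2, so 66 <= sqrt(4367) < 67.
floor(sqrt(4367)) = 66.

66


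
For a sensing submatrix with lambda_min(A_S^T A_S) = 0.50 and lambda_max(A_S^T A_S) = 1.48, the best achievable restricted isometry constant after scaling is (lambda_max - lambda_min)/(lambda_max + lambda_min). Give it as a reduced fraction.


lambda_max - lambda_min = 1.48 - 0.50 = 0.98.
lambda_max + lambda_min = 1.48 + 0.50 = 1.98.
delta = 0.98/1.98 = 98/198 = 49/99.

49/99


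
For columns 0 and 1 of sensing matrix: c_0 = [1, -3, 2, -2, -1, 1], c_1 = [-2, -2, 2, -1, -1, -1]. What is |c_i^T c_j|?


Inner product: 1*-2 + -3*-2 + 2*2 + -2*-1 + -1*-1 + 1*-1
Products: [-2, 6, 4, 2, 1, -1]
Sum = 10.
|dot| = 10.

10


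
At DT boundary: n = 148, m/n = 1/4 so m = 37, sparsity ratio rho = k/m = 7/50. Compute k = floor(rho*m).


m = 1/4*148 = 37.
rho = 7/50.
rho*m = 7/50*37 = 5.18.
k = floor(5.18) = 5.

5


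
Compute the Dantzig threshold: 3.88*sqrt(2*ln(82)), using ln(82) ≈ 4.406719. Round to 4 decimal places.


ln(82) ≈ 4.406719.
2*ln(n) ≈ 8.813438.
sqrt(2*ln(n)) ≈ sqrt(8.813438) ≈ 2.968744.
threshold ≈ 3.88*2.968744 = 11.51872672 ≈ 11.5187.

11.5187


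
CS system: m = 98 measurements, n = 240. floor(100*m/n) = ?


100*m/n = 100*98/240 ≈ 40.8333.
floor = 40.

40


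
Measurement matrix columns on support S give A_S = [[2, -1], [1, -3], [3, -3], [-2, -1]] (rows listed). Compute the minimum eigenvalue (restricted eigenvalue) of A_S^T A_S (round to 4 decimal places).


A_S^T A_S = [[18, -12], [-12, 20]].
trace = 38.
det = 216.
disc = trace^2 - 4*det = 1444 - 4*216 = 580.
sqrt(580) ≈ 24.083189.
lam_min = (38 - sqrt(580))/2 ≈ (38 - 24.083189)/2 = 6.9584055 ≈ 6.9584.

6.9584


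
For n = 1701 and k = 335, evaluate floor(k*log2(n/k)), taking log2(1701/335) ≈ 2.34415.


log2(n/k) = log2(1701/335) ≈ 2.34415.
k*log2(n/k) ≈ 335*2.34415 = 785.29025.
floor(785.29025) = 785.

785


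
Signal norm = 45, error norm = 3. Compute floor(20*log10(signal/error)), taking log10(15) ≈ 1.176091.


||x||/||e|| = 45/3 = 15.
log10(15) ≈ 1.176091.
20*log10(||x||/||e||) ≈ 20*1.176091 = 23.52182.
floor(23.52182) = 23.

23


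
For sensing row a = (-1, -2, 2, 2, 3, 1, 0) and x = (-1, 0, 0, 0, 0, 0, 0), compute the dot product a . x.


Non-zero terms: ['-1*-1']
Products: [1]
y = sum = 1.

1


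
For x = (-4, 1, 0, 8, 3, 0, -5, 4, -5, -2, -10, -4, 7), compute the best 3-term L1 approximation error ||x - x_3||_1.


Sorted |x_i| descending: [10, 8, 7, 5, 5, 4, 4, 4, 3, 2, 1, 0, 0]
Keep top 3: [10, 8, 7]
Tail entries: [5, 5, 4, 4, 4, 3, 2, 1, 0, 0]
L1 error = sum of tail = 28.

28


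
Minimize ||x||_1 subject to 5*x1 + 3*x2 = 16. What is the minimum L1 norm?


Axis intercepts:
  x1 = 16/5, x2 = 0: L1 = 16/5
  x1 = 0, x2 = 16/3: L1 = 16/3
x* = (16/5, 0)
||x*||_1 = 16/5.

16/5


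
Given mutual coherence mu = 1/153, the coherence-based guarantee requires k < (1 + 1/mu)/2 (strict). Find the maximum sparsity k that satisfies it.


1/mu = 153.
1 + 1/mu = 154.
(1 + 1/mu)/2 = 77 is an integer and the inequality is strict, so k_max = 77 - 1 = 76.

76


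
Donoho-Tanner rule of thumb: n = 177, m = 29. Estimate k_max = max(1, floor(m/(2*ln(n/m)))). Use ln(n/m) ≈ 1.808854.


n/m = 177/29.
ln(n/m) ≈ 1.808854.
2*ln(n/m) ≈ 3.617708.
m/(2*ln(n/m)) ≈ 29/3.617708 ≈ 8.0161.
floor = 8.
k_max = max(1, 8) = 8.

8


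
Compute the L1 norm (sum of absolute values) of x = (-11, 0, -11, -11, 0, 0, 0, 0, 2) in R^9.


Non-zero entries: [(0, -11), (2, -11), (3, -11), (8, 2)]
Absolute values: [11, 11, 11, 2]
||x||_1 = sum = 35.

35


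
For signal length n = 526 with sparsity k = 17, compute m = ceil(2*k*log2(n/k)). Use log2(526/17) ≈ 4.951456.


log2(n/k) = log2(526/17) ≈ 4.951456.
2*k*log2(n/k) ≈ 2*17*4.951456 = 168.349504.
m = ceil(168.349504) = 169.

169


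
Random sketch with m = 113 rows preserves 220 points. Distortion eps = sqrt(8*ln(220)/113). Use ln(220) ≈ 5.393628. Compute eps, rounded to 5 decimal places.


ln(220) ≈ 5.393628.
8*ln(N)/m ≈ 8*5.393628/113 ≈ 0.38184977.
eps = sqrt(0.38184977) ≈ 0.6179399 ≈ 0.61794.

0.61794


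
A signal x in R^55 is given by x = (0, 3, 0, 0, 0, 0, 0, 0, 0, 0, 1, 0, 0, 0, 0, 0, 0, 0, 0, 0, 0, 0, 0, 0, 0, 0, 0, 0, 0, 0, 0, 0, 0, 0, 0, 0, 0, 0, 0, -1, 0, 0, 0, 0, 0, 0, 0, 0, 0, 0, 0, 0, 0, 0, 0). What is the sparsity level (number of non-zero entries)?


Non-zero positions: [1, 10, 39].
Sparsity = 3.

3


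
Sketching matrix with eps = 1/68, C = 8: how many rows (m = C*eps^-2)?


1/eps = 68.
(1/eps)^2 = 4624.
m = 8*4624 = 36992.

36992


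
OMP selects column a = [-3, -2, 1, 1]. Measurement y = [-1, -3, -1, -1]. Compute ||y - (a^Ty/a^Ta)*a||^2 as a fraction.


a^T a = 15.
a^T y = 7.
coeff = 7/15 = 7/15.
||r||^2 = 131/15.

131/15


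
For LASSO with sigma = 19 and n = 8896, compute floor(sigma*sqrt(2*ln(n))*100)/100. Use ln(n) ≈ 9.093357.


ln(8896) ≈ 9.093357.
2*ln(n) ≈ 18.186714.
sqrt(2*ln(n)) ≈ sqrt(18.186714) ≈ 4.264588.
lambda ≈ 19*4.264588 = 81.027172.
floor(lambda*100)/100 = 81.02.

81.02


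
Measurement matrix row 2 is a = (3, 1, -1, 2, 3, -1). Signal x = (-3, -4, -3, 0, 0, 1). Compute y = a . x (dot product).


Non-zero terms: ['3*-3', '1*-4', '-1*-3', '-1*1']
Products: [-9, -4, 3, -1]
y = sum = -11.

-11


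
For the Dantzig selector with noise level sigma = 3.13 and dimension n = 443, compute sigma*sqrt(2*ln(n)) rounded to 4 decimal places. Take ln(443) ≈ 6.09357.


ln(443) ≈ 6.09357.
2*ln(n) ≈ 12.18714.
sqrt(2*ln(n)) ≈ sqrt(12.18714) ≈ 3.491008.
threshold ≈ 3.13*3.491008 = 10.92685504 ≈ 10.9269.

10.9269


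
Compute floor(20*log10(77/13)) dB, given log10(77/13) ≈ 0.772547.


||x||/||e|| = 77/13.
log10(77/13) ≈ 0.772547.
20*log10(||x||/||e||) ≈ 20*0.772547 = 15.45094.
floor(15.45094) = 15.

15
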